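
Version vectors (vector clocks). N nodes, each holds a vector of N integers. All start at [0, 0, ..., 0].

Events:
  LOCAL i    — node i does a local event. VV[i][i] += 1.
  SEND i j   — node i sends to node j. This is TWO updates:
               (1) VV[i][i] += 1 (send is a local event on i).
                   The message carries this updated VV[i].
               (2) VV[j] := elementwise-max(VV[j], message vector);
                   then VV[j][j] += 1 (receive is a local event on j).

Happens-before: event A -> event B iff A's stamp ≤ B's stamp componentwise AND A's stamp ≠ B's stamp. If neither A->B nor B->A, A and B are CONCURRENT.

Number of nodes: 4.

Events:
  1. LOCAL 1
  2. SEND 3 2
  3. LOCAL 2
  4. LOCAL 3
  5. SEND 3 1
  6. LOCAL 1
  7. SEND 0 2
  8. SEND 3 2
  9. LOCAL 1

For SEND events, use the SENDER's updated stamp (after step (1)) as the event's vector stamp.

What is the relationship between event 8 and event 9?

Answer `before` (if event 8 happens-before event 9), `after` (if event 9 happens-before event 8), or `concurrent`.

Initial: VV[0]=[0, 0, 0, 0]
Initial: VV[1]=[0, 0, 0, 0]
Initial: VV[2]=[0, 0, 0, 0]
Initial: VV[3]=[0, 0, 0, 0]
Event 1: LOCAL 1: VV[1][1]++ -> VV[1]=[0, 1, 0, 0]
Event 2: SEND 3->2: VV[3][3]++ -> VV[3]=[0, 0, 0, 1], msg_vec=[0, 0, 0, 1]; VV[2]=max(VV[2],msg_vec) then VV[2][2]++ -> VV[2]=[0, 0, 1, 1]
Event 3: LOCAL 2: VV[2][2]++ -> VV[2]=[0, 0, 2, 1]
Event 4: LOCAL 3: VV[3][3]++ -> VV[3]=[0, 0, 0, 2]
Event 5: SEND 3->1: VV[3][3]++ -> VV[3]=[0, 0, 0, 3], msg_vec=[0, 0, 0, 3]; VV[1]=max(VV[1],msg_vec) then VV[1][1]++ -> VV[1]=[0, 2, 0, 3]
Event 6: LOCAL 1: VV[1][1]++ -> VV[1]=[0, 3, 0, 3]
Event 7: SEND 0->2: VV[0][0]++ -> VV[0]=[1, 0, 0, 0], msg_vec=[1, 0, 0, 0]; VV[2]=max(VV[2],msg_vec) then VV[2][2]++ -> VV[2]=[1, 0, 3, 1]
Event 8: SEND 3->2: VV[3][3]++ -> VV[3]=[0, 0, 0, 4], msg_vec=[0, 0, 0, 4]; VV[2]=max(VV[2],msg_vec) then VV[2][2]++ -> VV[2]=[1, 0, 4, 4]
Event 9: LOCAL 1: VV[1][1]++ -> VV[1]=[0, 4, 0, 3]
Event 8 stamp: [0, 0, 0, 4]
Event 9 stamp: [0, 4, 0, 3]
[0, 0, 0, 4] <= [0, 4, 0, 3]? False
[0, 4, 0, 3] <= [0, 0, 0, 4]? False
Relation: concurrent

Answer: concurrent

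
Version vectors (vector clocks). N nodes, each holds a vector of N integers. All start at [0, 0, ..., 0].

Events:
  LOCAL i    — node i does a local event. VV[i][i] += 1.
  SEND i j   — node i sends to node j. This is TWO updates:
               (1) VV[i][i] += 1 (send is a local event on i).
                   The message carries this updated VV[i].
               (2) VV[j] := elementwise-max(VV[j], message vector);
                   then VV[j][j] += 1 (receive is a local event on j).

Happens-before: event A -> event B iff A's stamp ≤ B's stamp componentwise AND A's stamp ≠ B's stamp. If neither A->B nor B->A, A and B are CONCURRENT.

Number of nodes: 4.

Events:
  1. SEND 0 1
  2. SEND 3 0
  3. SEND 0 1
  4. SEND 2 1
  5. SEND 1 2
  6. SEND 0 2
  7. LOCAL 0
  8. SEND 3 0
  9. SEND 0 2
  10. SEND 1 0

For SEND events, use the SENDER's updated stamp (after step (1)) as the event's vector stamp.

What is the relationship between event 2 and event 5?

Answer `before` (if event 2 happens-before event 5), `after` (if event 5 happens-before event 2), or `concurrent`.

Answer: before

Derivation:
Initial: VV[0]=[0, 0, 0, 0]
Initial: VV[1]=[0, 0, 0, 0]
Initial: VV[2]=[0, 0, 0, 0]
Initial: VV[3]=[0, 0, 0, 0]
Event 1: SEND 0->1: VV[0][0]++ -> VV[0]=[1, 0, 0, 0], msg_vec=[1, 0, 0, 0]; VV[1]=max(VV[1],msg_vec) then VV[1][1]++ -> VV[1]=[1, 1, 0, 0]
Event 2: SEND 3->0: VV[3][3]++ -> VV[3]=[0, 0, 0, 1], msg_vec=[0, 0, 0, 1]; VV[0]=max(VV[0],msg_vec) then VV[0][0]++ -> VV[0]=[2, 0, 0, 1]
Event 3: SEND 0->1: VV[0][0]++ -> VV[0]=[3, 0, 0, 1], msg_vec=[3, 0, 0, 1]; VV[1]=max(VV[1],msg_vec) then VV[1][1]++ -> VV[1]=[3, 2, 0, 1]
Event 4: SEND 2->1: VV[2][2]++ -> VV[2]=[0, 0, 1, 0], msg_vec=[0, 0, 1, 0]; VV[1]=max(VV[1],msg_vec) then VV[1][1]++ -> VV[1]=[3, 3, 1, 1]
Event 5: SEND 1->2: VV[1][1]++ -> VV[1]=[3, 4, 1, 1], msg_vec=[3, 4, 1, 1]; VV[2]=max(VV[2],msg_vec) then VV[2][2]++ -> VV[2]=[3, 4, 2, 1]
Event 6: SEND 0->2: VV[0][0]++ -> VV[0]=[4, 0, 0, 1], msg_vec=[4, 0, 0, 1]; VV[2]=max(VV[2],msg_vec) then VV[2][2]++ -> VV[2]=[4, 4, 3, 1]
Event 7: LOCAL 0: VV[0][0]++ -> VV[0]=[5, 0, 0, 1]
Event 8: SEND 3->0: VV[3][3]++ -> VV[3]=[0, 0, 0, 2], msg_vec=[0, 0, 0, 2]; VV[0]=max(VV[0],msg_vec) then VV[0][0]++ -> VV[0]=[6, 0, 0, 2]
Event 9: SEND 0->2: VV[0][0]++ -> VV[0]=[7, 0, 0, 2], msg_vec=[7, 0, 0, 2]; VV[2]=max(VV[2],msg_vec) then VV[2][2]++ -> VV[2]=[7, 4, 4, 2]
Event 10: SEND 1->0: VV[1][1]++ -> VV[1]=[3, 5, 1, 1], msg_vec=[3, 5, 1, 1]; VV[0]=max(VV[0],msg_vec) then VV[0][0]++ -> VV[0]=[8, 5, 1, 2]
Event 2 stamp: [0, 0, 0, 1]
Event 5 stamp: [3, 4, 1, 1]
[0, 0, 0, 1] <= [3, 4, 1, 1]? True
[3, 4, 1, 1] <= [0, 0, 0, 1]? False
Relation: before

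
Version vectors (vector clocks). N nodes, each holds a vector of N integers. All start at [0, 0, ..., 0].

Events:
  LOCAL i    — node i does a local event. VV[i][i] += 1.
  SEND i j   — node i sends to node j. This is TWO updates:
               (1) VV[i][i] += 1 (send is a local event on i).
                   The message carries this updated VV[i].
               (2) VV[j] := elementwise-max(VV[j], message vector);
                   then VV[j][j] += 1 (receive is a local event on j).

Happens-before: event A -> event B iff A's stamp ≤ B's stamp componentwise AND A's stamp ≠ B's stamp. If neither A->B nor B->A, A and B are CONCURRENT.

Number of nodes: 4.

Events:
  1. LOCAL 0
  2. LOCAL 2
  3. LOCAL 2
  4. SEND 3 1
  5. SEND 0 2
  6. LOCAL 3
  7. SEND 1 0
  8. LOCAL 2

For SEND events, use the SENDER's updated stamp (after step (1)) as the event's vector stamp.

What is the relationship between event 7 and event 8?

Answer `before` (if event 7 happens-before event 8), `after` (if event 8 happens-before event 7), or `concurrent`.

Initial: VV[0]=[0, 0, 0, 0]
Initial: VV[1]=[0, 0, 0, 0]
Initial: VV[2]=[0, 0, 0, 0]
Initial: VV[3]=[0, 0, 0, 0]
Event 1: LOCAL 0: VV[0][0]++ -> VV[0]=[1, 0, 0, 0]
Event 2: LOCAL 2: VV[2][2]++ -> VV[2]=[0, 0, 1, 0]
Event 3: LOCAL 2: VV[2][2]++ -> VV[2]=[0, 0, 2, 0]
Event 4: SEND 3->1: VV[3][3]++ -> VV[3]=[0, 0, 0, 1], msg_vec=[0, 0, 0, 1]; VV[1]=max(VV[1],msg_vec) then VV[1][1]++ -> VV[1]=[0, 1, 0, 1]
Event 5: SEND 0->2: VV[0][0]++ -> VV[0]=[2, 0, 0, 0], msg_vec=[2, 0, 0, 0]; VV[2]=max(VV[2],msg_vec) then VV[2][2]++ -> VV[2]=[2, 0, 3, 0]
Event 6: LOCAL 3: VV[3][3]++ -> VV[3]=[0, 0, 0, 2]
Event 7: SEND 1->0: VV[1][1]++ -> VV[1]=[0, 2, 0, 1], msg_vec=[0, 2, 0, 1]; VV[0]=max(VV[0],msg_vec) then VV[0][0]++ -> VV[0]=[3, 2, 0, 1]
Event 8: LOCAL 2: VV[2][2]++ -> VV[2]=[2, 0, 4, 0]
Event 7 stamp: [0, 2, 0, 1]
Event 8 stamp: [2, 0, 4, 0]
[0, 2, 0, 1] <= [2, 0, 4, 0]? False
[2, 0, 4, 0] <= [0, 2, 0, 1]? False
Relation: concurrent

Answer: concurrent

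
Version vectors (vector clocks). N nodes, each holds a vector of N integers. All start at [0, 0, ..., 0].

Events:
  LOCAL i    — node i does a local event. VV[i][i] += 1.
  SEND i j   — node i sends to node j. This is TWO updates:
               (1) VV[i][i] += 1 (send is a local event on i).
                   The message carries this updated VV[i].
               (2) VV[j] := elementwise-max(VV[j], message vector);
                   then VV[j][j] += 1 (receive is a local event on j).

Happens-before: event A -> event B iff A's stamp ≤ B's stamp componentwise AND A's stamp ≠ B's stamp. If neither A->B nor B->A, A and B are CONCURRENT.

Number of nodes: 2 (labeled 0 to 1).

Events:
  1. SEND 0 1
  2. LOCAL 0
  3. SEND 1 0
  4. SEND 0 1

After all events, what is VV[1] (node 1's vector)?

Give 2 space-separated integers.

Answer: 4 3

Derivation:
Initial: VV[0]=[0, 0]
Initial: VV[1]=[0, 0]
Event 1: SEND 0->1: VV[0][0]++ -> VV[0]=[1, 0], msg_vec=[1, 0]; VV[1]=max(VV[1],msg_vec) then VV[1][1]++ -> VV[1]=[1, 1]
Event 2: LOCAL 0: VV[0][0]++ -> VV[0]=[2, 0]
Event 3: SEND 1->0: VV[1][1]++ -> VV[1]=[1, 2], msg_vec=[1, 2]; VV[0]=max(VV[0],msg_vec) then VV[0][0]++ -> VV[0]=[3, 2]
Event 4: SEND 0->1: VV[0][0]++ -> VV[0]=[4, 2], msg_vec=[4, 2]; VV[1]=max(VV[1],msg_vec) then VV[1][1]++ -> VV[1]=[4, 3]
Final vectors: VV[0]=[4, 2]; VV[1]=[4, 3]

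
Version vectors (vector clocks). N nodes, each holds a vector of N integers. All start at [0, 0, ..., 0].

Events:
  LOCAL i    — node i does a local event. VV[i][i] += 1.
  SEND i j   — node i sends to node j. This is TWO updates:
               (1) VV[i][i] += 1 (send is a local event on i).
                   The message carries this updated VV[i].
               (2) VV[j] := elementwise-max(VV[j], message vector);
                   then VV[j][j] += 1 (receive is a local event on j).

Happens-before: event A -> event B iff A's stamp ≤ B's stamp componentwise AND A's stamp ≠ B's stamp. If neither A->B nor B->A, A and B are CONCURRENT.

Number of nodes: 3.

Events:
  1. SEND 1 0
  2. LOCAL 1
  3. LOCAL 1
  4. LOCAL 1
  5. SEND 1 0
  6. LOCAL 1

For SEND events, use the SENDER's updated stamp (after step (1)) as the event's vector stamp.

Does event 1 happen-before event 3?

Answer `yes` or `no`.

Initial: VV[0]=[0, 0, 0]
Initial: VV[1]=[0, 0, 0]
Initial: VV[2]=[0, 0, 0]
Event 1: SEND 1->0: VV[1][1]++ -> VV[1]=[0, 1, 0], msg_vec=[0, 1, 0]; VV[0]=max(VV[0],msg_vec) then VV[0][0]++ -> VV[0]=[1, 1, 0]
Event 2: LOCAL 1: VV[1][1]++ -> VV[1]=[0, 2, 0]
Event 3: LOCAL 1: VV[1][1]++ -> VV[1]=[0, 3, 0]
Event 4: LOCAL 1: VV[1][1]++ -> VV[1]=[0, 4, 0]
Event 5: SEND 1->0: VV[1][1]++ -> VV[1]=[0, 5, 0], msg_vec=[0, 5, 0]; VV[0]=max(VV[0],msg_vec) then VV[0][0]++ -> VV[0]=[2, 5, 0]
Event 6: LOCAL 1: VV[1][1]++ -> VV[1]=[0, 6, 0]
Event 1 stamp: [0, 1, 0]
Event 3 stamp: [0, 3, 0]
[0, 1, 0] <= [0, 3, 0]? True. Equal? False. Happens-before: True

Answer: yes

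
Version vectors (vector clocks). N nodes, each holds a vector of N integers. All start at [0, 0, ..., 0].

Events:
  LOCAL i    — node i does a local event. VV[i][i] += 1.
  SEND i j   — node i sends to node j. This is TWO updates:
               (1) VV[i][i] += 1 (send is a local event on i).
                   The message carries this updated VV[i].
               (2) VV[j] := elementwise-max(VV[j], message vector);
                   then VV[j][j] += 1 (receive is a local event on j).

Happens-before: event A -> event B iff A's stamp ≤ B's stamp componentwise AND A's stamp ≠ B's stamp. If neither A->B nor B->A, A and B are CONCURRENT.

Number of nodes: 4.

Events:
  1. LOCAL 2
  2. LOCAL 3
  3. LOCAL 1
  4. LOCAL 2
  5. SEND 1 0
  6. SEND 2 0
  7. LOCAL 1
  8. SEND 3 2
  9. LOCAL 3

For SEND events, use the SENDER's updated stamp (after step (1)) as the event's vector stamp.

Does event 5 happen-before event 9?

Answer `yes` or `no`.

Answer: no

Derivation:
Initial: VV[0]=[0, 0, 0, 0]
Initial: VV[1]=[0, 0, 0, 0]
Initial: VV[2]=[0, 0, 0, 0]
Initial: VV[3]=[0, 0, 0, 0]
Event 1: LOCAL 2: VV[2][2]++ -> VV[2]=[0, 0, 1, 0]
Event 2: LOCAL 3: VV[3][3]++ -> VV[3]=[0, 0, 0, 1]
Event 3: LOCAL 1: VV[1][1]++ -> VV[1]=[0, 1, 0, 0]
Event 4: LOCAL 2: VV[2][2]++ -> VV[2]=[0, 0, 2, 0]
Event 5: SEND 1->0: VV[1][1]++ -> VV[1]=[0, 2, 0, 0], msg_vec=[0, 2, 0, 0]; VV[0]=max(VV[0],msg_vec) then VV[0][0]++ -> VV[0]=[1, 2, 0, 0]
Event 6: SEND 2->0: VV[2][2]++ -> VV[2]=[0, 0, 3, 0], msg_vec=[0, 0, 3, 0]; VV[0]=max(VV[0],msg_vec) then VV[0][0]++ -> VV[0]=[2, 2, 3, 0]
Event 7: LOCAL 1: VV[1][1]++ -> VV[1]=[0, 3, 0, 0]
Event 8: SEND 3->2: VV[3][3]++ -> VV[3]=[0, 0, 0, 2], msg_vec=[0, 0, 0, 2]; VV[2]=max(VV[2],msg_vec) then VV[2][2]++ -> VV[2]=[0, 0, 4, 2]
Event 9: LOCAL 3: VV[3][3]++ -> VV[3]=[0, 0, 0, 3]
Event 5 stamp: [0, 2, 0, 0]
Event 9 stamp: [0, 0, 0, 3]
[0, 2, 0, 0] <= [0, 0, 0, 3]? False. Equal? False. Happens-before: False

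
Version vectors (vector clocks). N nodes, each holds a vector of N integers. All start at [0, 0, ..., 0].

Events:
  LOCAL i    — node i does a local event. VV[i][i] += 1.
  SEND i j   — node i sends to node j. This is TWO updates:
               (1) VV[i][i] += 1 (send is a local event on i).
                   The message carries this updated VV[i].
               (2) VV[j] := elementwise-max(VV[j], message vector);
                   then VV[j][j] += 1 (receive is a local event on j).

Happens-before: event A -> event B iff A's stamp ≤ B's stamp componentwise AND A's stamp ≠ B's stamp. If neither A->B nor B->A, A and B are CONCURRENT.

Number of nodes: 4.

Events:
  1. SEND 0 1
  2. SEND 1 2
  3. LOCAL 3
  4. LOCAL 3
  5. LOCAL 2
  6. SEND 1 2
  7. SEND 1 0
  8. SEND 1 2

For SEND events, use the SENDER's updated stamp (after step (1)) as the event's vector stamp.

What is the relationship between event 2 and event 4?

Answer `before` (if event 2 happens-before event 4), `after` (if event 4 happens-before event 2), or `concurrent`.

Answer: concurrent

Derivation:
Initial: VV[0]=[0, 0, 0, 0]
Initial: VV[1]=[0, 0, 0, 0]
Initial: VV[2]=[0, 0, 0, 0]
Initial: VV[3]=[0, 0, 0, 0]
Event 1: SEND 0->1: VV[0][0]++ -> VV[0]=[1, 0, 0, 0], msg_vec=[1, 0, 0, 0]; VV[1]=max(VV[1],msg_vec) then VV[1][1]++ -> VV[1]=[1, 1, 0, 0]
Event 2: SEND 1->2: VV[1][1]++ -> VV[1]=[1, 2, 0, 0], msg_vec=[1, 2, 0, 0]; VV[2]=max(VV[2],msg_vec) then VV[2][2]++ -> VV[2]=[1, 2, 1, 0]
Event 3: LOCAL 3: VV[3][3]++ -> VV[3]=[0, 0, 0, 1]
Event 4: LOCAL 3: VV[3][3]++ -> VV[3]=[0, 0, 0, 2]
Event 5: LOCAL 2: VV[2][2]++ -> VV[2]=[1, 2, 2, 0]
Event 6: SEND 1->2: VV[1][1]++ -> VV[1]=[1, 3, 0, 0], msg_vec=[1, 3, 0, 0]; VV[2]=max(VV[2],msg_vec) then VV[2][2]++ -> VV[2]=[1, 3, 3, 0]
Event 7: SEND 1->0: VV[1][1]++ -> VV[1]=[1, 4, 0, 0], msg_vec=[1, 4, 0, 0]; VV[0]=max(VV[0],msg_vec) then VV[0][0]++ -> VV[0]=[2, 4, 0, 0]
Event 8: SEND 1->2: VV[1][1]++ -> VV[1]=[1, 5, 0, 0], msg_vec=[1, 5, 0, 0]; VV[2]=max(VV[2],msg_vec) then VV[2][2]++ -> VV[2]=[1, 5, 4, 0]
Event 2 stamp: [1, 2, 0, 0]
Event 4 stamp: [0, 0, 0, 2]
[1, 2, 0, 0] <= [0, 0, 0, 2]? False
[0, 0, 0, 2] <= [1, 2, 0, 0]? False
Relation: concurrent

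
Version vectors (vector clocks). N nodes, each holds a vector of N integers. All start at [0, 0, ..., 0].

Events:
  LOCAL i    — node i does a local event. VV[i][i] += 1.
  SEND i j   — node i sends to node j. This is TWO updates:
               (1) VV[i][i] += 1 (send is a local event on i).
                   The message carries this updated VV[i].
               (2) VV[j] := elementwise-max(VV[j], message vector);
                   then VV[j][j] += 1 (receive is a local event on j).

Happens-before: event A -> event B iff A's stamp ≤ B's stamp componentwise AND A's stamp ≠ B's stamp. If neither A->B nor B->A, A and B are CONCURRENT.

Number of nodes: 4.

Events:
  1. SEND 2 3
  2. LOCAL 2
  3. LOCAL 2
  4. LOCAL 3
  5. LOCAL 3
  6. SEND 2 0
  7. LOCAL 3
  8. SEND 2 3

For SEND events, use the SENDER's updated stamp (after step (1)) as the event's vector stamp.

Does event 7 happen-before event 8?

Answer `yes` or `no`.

Answer: no

Derivation:
Initial: VV[0]=[0, 0, 0, 0]
Initial: VV[1]=[0, 0, 0, 0]
Initial: VV[2]=[0, 0, 0, 0]
Initial: VV[3]=[0, 0, 0, 0]
Event 1: SEND 2->3: VV[2][2]++ -> VV[2]=[0, 0, 1, 0], msg_vec=[0, 0, 1, 0]; VV[3]=max(VV[3],msg_vec) then VV[3][3]++ -> VV[3]=[0, 0, 1, 1]
Event 2: LOCAL 2: VV[2][2]++ -> VV[2]=[0, 0, 2, 0]
Event 3: LOCAL 2: VV[2][2]++ -> VV[2]=[0, 0, 3, 0]
Event 4: LOCAL 3: VV[3][3]++ -> VV[3]=[0, 0, 1, 2]
Event 5: LOCAL 3: VV[3][3]++ -> VV[3]=[0, 0, 1, 3]
Event 6: SEND 2->0: VV[2][2]++ -> VV[2]=[0, 0, 4, 0], msg_vec=[0, 0, 4, 0]; VV[0]=max(VV[0],msg_vec) then VV[0][0]++ -> VV[0]=[1, 0, 4, 0]
Event 7: LOCAL 3: VV[3][3]++ -> VV[3]=[0, 0, 1, 4]
Event 8: SEND 2->3: VV[2][2]++ -> VV[2]=[0, 0, 5, 0], msg_vec=[0, 0, 5, 0]; VV[3]=max(VV[3],msg_vec) then VV[3][3]++ -> VV[3]=[0, 0, 5, 5]
Event 7 stamp: [0, 0, 1, 4]
Event 8 stamp: [0, 0, 5, 0]
[0, 0, 1, 4] <= [0, 0, 5, 0]? False. Equal? False. Happens-before: False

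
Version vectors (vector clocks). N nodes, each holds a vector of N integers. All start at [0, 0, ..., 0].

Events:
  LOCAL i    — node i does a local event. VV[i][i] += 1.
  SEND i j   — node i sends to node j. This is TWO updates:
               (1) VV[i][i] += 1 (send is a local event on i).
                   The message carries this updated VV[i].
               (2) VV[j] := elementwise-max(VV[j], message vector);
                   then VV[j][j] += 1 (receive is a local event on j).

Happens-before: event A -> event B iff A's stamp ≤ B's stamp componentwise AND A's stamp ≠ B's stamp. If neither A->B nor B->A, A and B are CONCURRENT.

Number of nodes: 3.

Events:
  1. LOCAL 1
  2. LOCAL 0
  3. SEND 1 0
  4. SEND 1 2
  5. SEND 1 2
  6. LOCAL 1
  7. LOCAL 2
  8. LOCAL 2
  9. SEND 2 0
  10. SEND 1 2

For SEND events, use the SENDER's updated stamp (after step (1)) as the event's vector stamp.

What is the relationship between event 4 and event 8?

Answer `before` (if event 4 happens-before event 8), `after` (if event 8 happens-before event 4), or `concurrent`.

Initial: VV[0]=[0, 0, 0]
Initial: VV[1]=[0, 0, 0]
Initial: VV[2]=[0, 0, 0]
Event 1: LOCAL 1: VV[1][1]++ -> VV[1]=[0, 1, 0]
Event 2: LOCAL 0: VV[0][0]++ -> VV[0]=[1, 0, 0]
Event 3: SEND 1->0: VV[1][1]++ -> VV[1]=[0, 2, 0], msg_vec=[0, 2, 0]; VV[0]=max(VV[0],msg_vec) then VV[0][0]++ -> VV[0]=[2, 2, 0]
Event 4: SEND 1->2: VV[1][1]++ -> VV[1]=[0, 3, 0], msg_vec=[0, 3, 0]; VV[2]=max(VV[2],msg_vec) then VV[2][2]++ -> VV[2]=[0, 3, 1]
Event 5: SEND 1->2: VV[1][1]++ -> VV[1]=[0, 4, 0], msg_vec=[0, 4, 0]; VV[2]=max(VV[2],msg_vec) then VV[2][2]++ -> VV[2]=[0, 4, 2]
Event 6: LOCAL 1: VV[1][1]++ -> VV[1]=[0, 5, 0]
Event 7: LOCAL 2: VV[2][2]++ -> VV[2]=[0, 4, 3]
Event 8: LOCAL 2: VV[2][2]++ -> VV[2]=[0, 4, 4]
Event 9: SEND 2->0: VV[2][2]++ -> VV[2]=[0, 4, 5], msg_vec=[0, 4, 5]; VV[0]=max(VV[0],msg_vec) then VV[0][0]++ -> VV[0]=[3, 4, 5]
Event 10: SEND 1->2: VV[1][1]++ -> VV[1]=[0, 6, 0], msg_vec=[0, 6, 0]; VV[2]=max(VV[2],msg_vec) then VV[2][2]++ -> VV[2]=[0, 6, 6]
Event 4 stamp: [0, 3, 0]
Event 8 stamp: [0, 4, 4]
[0, 3, 0] <= [0, 4, 4]? True
[0, 4, 4] <= [0, 3, 0]? False
Relation: before

Answer: before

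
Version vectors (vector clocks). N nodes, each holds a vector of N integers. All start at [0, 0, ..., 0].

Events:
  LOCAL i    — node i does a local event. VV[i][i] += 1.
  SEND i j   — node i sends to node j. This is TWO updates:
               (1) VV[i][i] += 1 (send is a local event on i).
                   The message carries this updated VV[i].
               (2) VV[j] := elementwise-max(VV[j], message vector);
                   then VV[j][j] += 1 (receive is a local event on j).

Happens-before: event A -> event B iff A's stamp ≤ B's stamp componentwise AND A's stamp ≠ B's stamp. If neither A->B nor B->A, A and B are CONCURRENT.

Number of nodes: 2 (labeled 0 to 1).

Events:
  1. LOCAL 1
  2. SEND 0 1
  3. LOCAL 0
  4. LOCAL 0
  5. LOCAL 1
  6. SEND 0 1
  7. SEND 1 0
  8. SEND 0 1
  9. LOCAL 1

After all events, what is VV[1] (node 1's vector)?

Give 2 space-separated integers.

Answer: 6 7

Derivation:
Initial: VV[0]=[0, 0]
Initial: VV[1]=[0, 0]
Event 1: LOCAL 1: VV[1][1]++ -> VV[1]=[0, 1]
Event 2: SEND 0->1: VV[0][0]++ -> VV[0]=[1, 0], msg_vec=[1, 0]; VV[1]=max(VV[1],msg_vec) then VV[1][1]++ -> VV[1]=[1, 2]
Event 3: LOCAL 0: VV[0][0]++ -> VV[0]=[2, 0]
Event 4: LOCAL 0: VV[0][0]++ -> VV[0]=[3, 0]
Event 5: LOCAL 1: VV[1][1]++ -> VV[1]=[1, 3]
Event 6: SEND 0->1: VV[0][0]++ -> VV[0]=[4, 0], msg_vec=[4, 0]; VV[1]=max(VV[1],msg_vec) then VV[1][1]++ -> VV[1]=[4, 4]
Event 7: SEND 1->0: VV[1][1]++ -> VV[1]=[4, 5], msg_vec=[4, 5]; VV[0]=max(VV[0],msg_vec) then VV[0][0]++ -> VV[0]=[5, 5]
Event 8: SEND 0->1: VV[0][0]++ -> VV[0]=[6, 5], msg_vec=[6, 5]; VV[1]=max(VV[1],msg_vec) then VV[1][1]++ -> VV[1]=[6, 6]
Event 9: LOCAL 1: VV[1][1]++ -> VV[1]=[6, 7]
Final vectors: VV[0]=[6, 5]; VV[1]=[6, 7]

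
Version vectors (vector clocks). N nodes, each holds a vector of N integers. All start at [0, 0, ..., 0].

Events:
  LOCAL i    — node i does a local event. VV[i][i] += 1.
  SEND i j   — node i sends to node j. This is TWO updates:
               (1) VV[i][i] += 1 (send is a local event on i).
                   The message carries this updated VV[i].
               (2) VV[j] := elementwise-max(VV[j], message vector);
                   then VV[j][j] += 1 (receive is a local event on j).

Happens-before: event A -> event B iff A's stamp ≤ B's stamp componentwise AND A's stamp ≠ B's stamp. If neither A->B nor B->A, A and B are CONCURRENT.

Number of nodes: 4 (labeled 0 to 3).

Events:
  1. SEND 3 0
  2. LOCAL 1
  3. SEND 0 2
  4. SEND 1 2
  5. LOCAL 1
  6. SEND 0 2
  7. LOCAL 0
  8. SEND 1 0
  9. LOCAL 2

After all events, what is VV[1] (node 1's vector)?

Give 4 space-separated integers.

Initial: VV[0]=[0, 0, 0, 0]
Initial: VV[1]=[0, 0, 0, 0]
Initial: VV[2]=[0, 0, 0, 0]
Initial: VV[3]=[0, 0, 0, 0]
Event 1: SEND 3->0: VV[3][3]++ -> VV[3]=[0, 0, 0, 1], msg_vec=[0, 0, 0, 1]; VV[0]=max(VV[0],msg_vec) then VV[0][0]++ -> VV[0]=[1, 0, 0, 1]
Event 2: LOCAL 1: VV[1][1]++ -> VV[1]=[0, 1, 0, 0]
Event 3: SEND 0->2: VV[0][0]++ -> VV[0]=[2, 0, 0, 1], msg_vec=[2, 0, 0, 1]; VV[2]=max(VV[2],msg_vec) then VV[2][2]++ -> VV[2]=[2, 0, 1, 1]
Event 4: SEND 1->2: VV[1][1]++ -> VV[1]=[0, 2, 0, 0], msg_vec=[0, 2, 0, 0]; VV[2]=max(VV[2],msg_vec) then VV[2][2]++ -> VV[2]=[2, 2, 2, 1]
Event 5: LOCAL 1: VV[1][1]++ -> VV[1]=[0, 3, 0, 0]
Event 6: SEND 0->2: VV[0][0]++ -> VV[0]=[3, 0, 0, 1], msg_vec=[3, 0, 0, 1]; VV[2]=max(VV[2],msg_vec) then VV[2][2]++ -> VV[2]=[3, 2, 3, 1]
Event 7: LOCAL 0: VV[0][0]++ -> VV[0]=[4, 0, 0, 1]
Event 8: SEND 1->0: VV[1][1]++ -> VV[1]=[0, 4, 0, 0], msg_vec=[0, 4, 0, 0]; VV[0]=max(VV[0],msg_vec) then VV[0][0]++ -> VV[0]=[5, 4, 0, 1]
Event 9: LOCAL 2: VV[2][2]++ -> VV[2]=[3, 2, 4, 1]
Final vectors: VV[0]=[5, 4, 0, 1]; VV[1]=[0, 4, 0, 0]; VV[2]=[3, 2, 4, 1]; VV[3]=[0, 0, 0, 1]

Answer: 0 4 0 0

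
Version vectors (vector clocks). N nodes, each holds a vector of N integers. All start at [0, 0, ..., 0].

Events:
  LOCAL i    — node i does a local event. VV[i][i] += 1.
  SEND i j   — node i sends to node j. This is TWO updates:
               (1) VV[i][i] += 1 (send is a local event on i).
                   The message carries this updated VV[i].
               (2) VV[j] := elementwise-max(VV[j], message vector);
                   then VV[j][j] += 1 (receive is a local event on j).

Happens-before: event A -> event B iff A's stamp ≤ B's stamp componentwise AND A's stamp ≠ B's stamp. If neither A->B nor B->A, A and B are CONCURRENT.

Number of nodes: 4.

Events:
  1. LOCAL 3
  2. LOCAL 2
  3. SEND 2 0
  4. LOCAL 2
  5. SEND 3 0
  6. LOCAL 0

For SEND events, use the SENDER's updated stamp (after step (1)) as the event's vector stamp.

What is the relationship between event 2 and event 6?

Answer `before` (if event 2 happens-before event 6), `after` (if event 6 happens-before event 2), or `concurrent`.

Initial: VV[0]=[0, 0, 0, 0]
Initial: VV[1]=[0, 0, 0, 0]
Initial: VV[2]=[0, 0, 0, 0]
Initial: VV[3]=[0, 0, 0, 0]
Event 1: LOCAL 3: VV[3][3]++ -> VV[3]=[0, 0, 0, 1]
Event 2: LOCAL 2: VV[2][2]++ -> VV[2]=[0, 0, 1, 0]
Event 3: SEND 2->0: VV[2][2]++ -> VV[2]=[0, 0, 2, 0], msg_vec=[0, 0, 2, 0]; VV[0]=max(VV[0],msg_vec) then VV[0][0]++ -> VV[0]=[1, 0, 2, 0]
Event 4: LOCAL 2: VV[2][2]++ -> VV[2]=[0, 0, 3, 0]
Event 5: SEND 3->0: VV[3][3]++ -> VV[3]=[0, 0, 0, 2], msg_vec=[0, 0, 0, 2]; VV[0]=max(VV[0],msg_vec) then VV[0][0]++ -> VV[0]=[2, 0, 2, 2]
Event 6: LOCAL 0: VV[0][0]++ -> VV[0]=[3, 0, 2, 2]
Event 2 stamp: [0, 0, 1, 0]
Event 6 stamp: [3, 0, 2, 2]
[0, 0, 1, 0] <= [3, 0, 2, 2]? True
[3, 0, 2, 2] <= [0, 0, 1, 0]? False
Relation: before

Answer: before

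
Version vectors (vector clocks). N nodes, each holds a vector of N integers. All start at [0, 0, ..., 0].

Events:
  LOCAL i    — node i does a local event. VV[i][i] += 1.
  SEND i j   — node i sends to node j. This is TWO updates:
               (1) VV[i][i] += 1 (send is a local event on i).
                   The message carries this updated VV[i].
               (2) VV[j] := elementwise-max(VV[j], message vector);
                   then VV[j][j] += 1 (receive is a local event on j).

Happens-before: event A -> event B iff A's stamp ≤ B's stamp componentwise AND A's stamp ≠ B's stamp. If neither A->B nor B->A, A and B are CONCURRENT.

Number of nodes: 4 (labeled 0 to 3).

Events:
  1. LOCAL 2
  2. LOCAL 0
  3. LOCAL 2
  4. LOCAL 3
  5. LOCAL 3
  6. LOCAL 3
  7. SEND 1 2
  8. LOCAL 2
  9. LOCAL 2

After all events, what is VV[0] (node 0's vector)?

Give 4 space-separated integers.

Initial: VV[0]=[0, 0, 0, 0]
Initial: VV[1]=[0, 0, 0, 0]
Initial: VV[2]=[0, 0, 0, 0]
Initial: VV[3]=[0, 0, 0, 0]
Event 1: LOCAL 2: VV[2][2]++ -> VV[2]=[0, 0, 1, 0]
Event 2: LOCAL 0: VV[0][0]++ -> VV[0]=[1, 0, 0, 0]
Event 3: LOCAL 2: VV[2][2]++ -> VV[2]=[0, 0, 2, 0]
Event 4: LOCAL 3: VV[3][3]++ -> VV[3]=[0, 0, 0, 1]
Event 5: LOCAL 3: VV[3][3]++ -> VV[3]=[0, 0, 0, 2]
Event 6: LOCAL 3: VV[3][3]++ -> VV[3]=[0, 0, 0, 3]
Event 7: SEND 1->2: VV[1][1]++ -> VV[1]=[0, 1, 0, 0], msg_vec=[0, 1, 0, 0]; VV[2]=max(VV[2],msg_vec) then VV[2][2]++ -> VV[2]=[0, 1, 3, 0]
Event 8: LOCAL 2: VV[2][2]++ -> VV[2]=[0, 1, 4, 0]
Event 9: LOCAL 2: VV[2][2]++ -> VV[2]=[0, 1, 5, 0]
Final vectors: VV[0]=[1, 0, 0, 0]; VV[1]=[0, 1, 0, 0]; VV[2]=[0, 1, 5, 0]; VV[3]=[0, 0, 0, 3]

Answer: 1 0 0 0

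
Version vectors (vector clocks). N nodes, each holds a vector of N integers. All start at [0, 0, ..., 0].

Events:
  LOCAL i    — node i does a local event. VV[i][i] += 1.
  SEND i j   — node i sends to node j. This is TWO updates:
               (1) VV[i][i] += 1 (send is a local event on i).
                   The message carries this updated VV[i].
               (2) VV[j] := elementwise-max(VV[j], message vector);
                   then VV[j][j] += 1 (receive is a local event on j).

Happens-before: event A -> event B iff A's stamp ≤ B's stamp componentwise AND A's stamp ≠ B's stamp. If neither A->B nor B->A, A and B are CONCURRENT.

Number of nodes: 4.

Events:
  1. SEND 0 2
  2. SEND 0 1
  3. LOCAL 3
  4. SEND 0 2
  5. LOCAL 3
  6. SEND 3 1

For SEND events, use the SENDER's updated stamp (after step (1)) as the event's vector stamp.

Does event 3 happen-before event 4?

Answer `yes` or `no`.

Answer: no

Derivation:
Initial: VV[0]=[0, 0, 0, 0]
Initial: VV[1]=[0, 0, 0, 0]
Initial: VV[2]=[0, 0, 0, 0]
Initial: VV[3]=[0, 0, 0, 0]
Event 1: SEND 0->2: VV[0][0]++ -> VV[0]=[1, 0, 0, 0], msg_vec=[1, 0, 0, 0]; VV[2]=max(VV[2],msg_vec) then VV[2][2]++ -> VV[2]=[1, 0, 1, 0]
Event 2: SEND 0->1: VV[0][0]++ -> VV[0]=[2, 0, 0, 0], msg_vec=[2, 0, 0, 0]; VV[1]=max(VV[1],msg_vec) then VV[1][1]++ -> VV[1]=[2, 1, 0, 0]
Event 3: LOCAL 3: VV[3][3]++ -> VV[3]=[0, 0, 0, 1]
Event 4: SEND 0->2: VV[0][0]++ -> VV[0]=[3, 0, 0, 0], msg_vec=[3, 0, 0, 0]; VV[2]=max(VV[2],msg_vec) then VV[2][2]++ -> VV[2]=[3, 0, 2, 0]
Event 5: LOCAL 3: VV[3][3]++ -> VV[3]=[0, 0, 0, 2]
Event 6: SEND 3->1: VV[3][3]++ -> VV[3]=[0, 0, 0, 3], msg_vec=[0, 0, 0, 3]; VV[1]=max(VV[1],msg_vec) then VV[1][1]++ -> VV[1]=[2, 2, 0, 3]
Event 3 stamp: [0, 0, 0, 1]
Event 4 stamp: [3, 0, 0, 0]
[0, 0, 0, 1] <= [3, 0, 0, 0]? False. Equal? False. Happens-before: False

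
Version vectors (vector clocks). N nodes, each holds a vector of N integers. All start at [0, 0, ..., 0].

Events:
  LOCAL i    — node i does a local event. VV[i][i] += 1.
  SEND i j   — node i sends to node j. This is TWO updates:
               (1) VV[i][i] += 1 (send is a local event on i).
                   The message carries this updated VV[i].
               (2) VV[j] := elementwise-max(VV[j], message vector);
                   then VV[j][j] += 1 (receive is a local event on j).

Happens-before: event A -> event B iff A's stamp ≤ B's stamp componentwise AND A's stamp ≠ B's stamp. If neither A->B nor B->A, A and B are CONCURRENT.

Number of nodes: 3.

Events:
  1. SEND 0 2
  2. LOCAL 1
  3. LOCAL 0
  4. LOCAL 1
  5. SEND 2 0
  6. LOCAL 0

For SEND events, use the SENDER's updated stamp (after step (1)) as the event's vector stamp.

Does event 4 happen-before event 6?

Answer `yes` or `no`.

Answer: no

Derivation:
Initial: VV[0]=[0, 0, 0]
Initial: VV[1]=[0, 0, 0]
Initial: VV[2]=[0, 0, 0]
Event 1: SEND 0->2: VV[0][0]++ -> VV[0]=[1, 0, 0], msg_vec=[1, 0, 0]; VV[2]=max(VV[2],msg_vec) then VV[2][2]++ -> VV[2]=[1, 0, 1]
Event 2: LOCAL 1: VV[1][1]++ -> VV[1]=[0, 1, 0]
Event 3: LOCAL 0: VV[0][0]++ -> VV[0]=[2, 0, 0]
Event 4: LOCAL 1: VV[1][1]++ -> VV[1]=[0, 2, 0]
Event 5: SEND 2->0: VV[2][2]++ -> VV[2]=[1, 0, 2], msg_vec=[1, 0, 2]; VV[0]=max(VV[0],msg_vec) then VV[0][0]++ -> VV[0]=[3, 0, 2]
Event 6: LOCAL 0: VV[0][0]++ -> VV[0]=[4, 0, 2]
Event 4 stamp: [0, 2, 0]
Event 6 stamp: [4, 0, 2]
[0, 2, 0] <= [4, 0, 2]? False. Equal? False. Happens-before: False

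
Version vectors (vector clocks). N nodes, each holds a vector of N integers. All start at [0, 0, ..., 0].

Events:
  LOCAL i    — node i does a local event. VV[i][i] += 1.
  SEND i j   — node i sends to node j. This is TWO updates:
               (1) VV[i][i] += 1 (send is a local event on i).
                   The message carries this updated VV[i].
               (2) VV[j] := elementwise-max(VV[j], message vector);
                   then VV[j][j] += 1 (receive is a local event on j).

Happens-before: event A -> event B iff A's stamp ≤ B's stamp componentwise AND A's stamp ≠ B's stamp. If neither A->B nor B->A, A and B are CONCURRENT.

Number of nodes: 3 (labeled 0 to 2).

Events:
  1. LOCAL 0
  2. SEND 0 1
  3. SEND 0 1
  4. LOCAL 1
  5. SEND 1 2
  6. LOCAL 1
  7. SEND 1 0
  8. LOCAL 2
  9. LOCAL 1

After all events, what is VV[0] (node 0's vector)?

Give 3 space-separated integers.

Initial: VV[0]=[0, 0, 0]
Initial: VV[1]=[0, 0, 0]
Initial: VV[2]=[0, 0, 0]
Event 1: LOCAL 0: VV[0][0]++ -> VV[0]=[1, 0, 0]
Event 2: SEND 0->1: VV[0][0]++ -> VV[0]=[2, 0, 0], msg_vec=[2, 0, 0]; VV[1]=max(VV[1],msg_vec) then VV[1][1]++ -> VV[1]=[2, 1, 0]
Event 3: SEND 0->1: VV[0][0]++ -> VV[0]=[3, 0, 0], msg_vec=[3, 0, 0]; VV[1]=max(VV[1],msg_vec) then VV[1][1]++ -> VV[1]=[3, 2, 0]
Event 4: LOCAL 1: VV[1][1]++ -> VV[1]=[3, 3, 0]
Event 5: SEND 1->2: VV[1][1]++ -> VV[1]=[3, 4, 0], msg_vec=[3, 4, 0]; VV[2]=max(VV[2],msg_vec) then VV[2][2]++ -> VV[2]=[3, 4, 1]
Event 6: LOCAL 1: VV[1][1]++ -> VV[1]=[3, 5, 0]
Event 7: SEND 1->0: VV[1][1]++ -> VV[1]=[3, 6, 0], msg_vec=[3, 6, 0]; VV[0]=max(VV[0],msg_vec) then VV[0][0]++ -> VV[0]=[4, 6, 0]
Event 8: LOCAL 2: VV[2][2]++ -> VV[2]=[3, 4, 2]
Event 9: LOCAL 1: VV[1][1]++ -> VV[1]=[3, 7, 0]
Final vectors: VV[0]=[4, 6, 0]; VV[1]=[3, 7, 0]; VV[2]=[3, 4, 2]

Answer: 4 6 0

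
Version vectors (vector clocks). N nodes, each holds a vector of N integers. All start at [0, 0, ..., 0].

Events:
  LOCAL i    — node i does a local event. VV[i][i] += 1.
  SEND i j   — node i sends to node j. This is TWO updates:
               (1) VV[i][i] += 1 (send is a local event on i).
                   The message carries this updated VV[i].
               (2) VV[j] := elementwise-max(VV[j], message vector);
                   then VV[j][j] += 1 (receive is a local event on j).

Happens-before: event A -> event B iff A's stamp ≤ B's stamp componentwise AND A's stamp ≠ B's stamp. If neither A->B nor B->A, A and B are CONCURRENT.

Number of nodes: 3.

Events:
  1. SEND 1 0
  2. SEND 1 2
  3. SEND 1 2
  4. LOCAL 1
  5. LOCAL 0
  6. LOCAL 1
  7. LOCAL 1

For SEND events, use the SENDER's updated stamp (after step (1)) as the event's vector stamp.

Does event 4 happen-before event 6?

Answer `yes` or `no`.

Answer: yes

Derivation:
Initial: VV[0]=[0, 0, 0]
Initial: VV[1]=[0, 0, 0]
Initial: VV[2]=[0, 0, 0]
Event 1: SEND 1->0: VV[1][1]++ -> VV[1]=[0, 1, 0], msg_vec=[0, 1, 0]; VV[0]=max(VV[0],msg_vec) then VV[0][0]++ -> VV[0]=[1, 1, 0]
Event 2: SEND 1->2: VV[1][1]++ -> VV[1]=[0, 2, 0], msg_vec=[0, 2, 0]; VV[2]=max(VV[2],msg_vec) then VV[2][2]++ -> VV[2]=[0, 2, 1]
Event 3: SEND 1->2: VV[1][1]++ -> VV[1]=[0, 3, 0], msg_vec=[0, 3, 0]; VV[2]=max(VV[2],msg_vec) then VV[2][2]++ -> VV[2]=[0, 3, 2]
Event 4: LOCAL 1: VV[1][1]++ -> VV[1]=[0, 4, 0]
Event 5: LOCAL 0: VV[0][0]++ -> VV[0]=[2, 1, 0]
Event 6: LOCAL 1: VV[1][1]++ -> VV[1]=[0, 5, 0]
Event 7: LOCAL 1: VV[1][1]++ -> VV[1]=[0, 6, 0]
Event 4 stamp: [0, 4, 0]
Event 6 stamp: [0, 5, 0]
[0, 4, 0] <= [0, 5, 0]? True. Equal? False. Happens-before: True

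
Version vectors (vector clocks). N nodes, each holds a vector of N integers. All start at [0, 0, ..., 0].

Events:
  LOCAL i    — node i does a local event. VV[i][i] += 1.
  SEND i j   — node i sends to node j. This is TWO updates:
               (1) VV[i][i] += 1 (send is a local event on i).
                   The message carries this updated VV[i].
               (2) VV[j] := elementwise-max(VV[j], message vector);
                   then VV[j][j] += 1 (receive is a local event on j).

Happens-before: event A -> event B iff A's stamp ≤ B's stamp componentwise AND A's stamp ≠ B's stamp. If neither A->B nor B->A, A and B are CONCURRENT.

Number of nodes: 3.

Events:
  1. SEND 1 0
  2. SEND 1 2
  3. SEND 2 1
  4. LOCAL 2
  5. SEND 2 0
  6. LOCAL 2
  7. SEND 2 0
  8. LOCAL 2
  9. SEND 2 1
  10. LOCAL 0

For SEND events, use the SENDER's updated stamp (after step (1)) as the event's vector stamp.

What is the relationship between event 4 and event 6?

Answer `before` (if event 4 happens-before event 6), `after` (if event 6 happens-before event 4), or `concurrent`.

Answer: before

Derivation:
Initial: VV[0]=[0, 0, 0]
Initial: VV[1]=[0, 0, 0]
Initial: VV[2]=[0, 0, 0]
Event 1: SEND 1->0: VV[1][1]++ -> VV[1]=[0, 1, 0], msg_vec=[0, 1, 0]; VV[0]=max(VV[0],msg_vec) then VV[0][0]++ -> VV[0]=[1, 1, 0]
Event 2: SEND 1->2: VV[1][1]++ -> VV[1]=[0, 2, 0], msg_vec=[0, 2, 0]; VV[2]=max(VV[2],msg_vec) then VV[2][2]++ -> VV[2]=[0, 2, 1]
Event 3: SEND 2->1: VV[2][2]++ -> VV[2]=[0, 2, 2], msg_vec=[0, 2, 2]; VV[1]=max(VV[1],msg_vec) then VV[1][1]++ -> VV[1]=[0, 3, 2]
Event 4: LOCAL 2: VV[2][2]++ -> VV[2]=[0, 2, 3]
Event 5: SEND 2->0: VV[2][2]++ -> VV[2]=[0, 2, 4], msg_vec=[0, 2, 4]; VV[0]=max(VV[0],msg_vec) then VV[0][0]++ -> VV[0]=[2, 2, 4]
Event 6: LOCAL 2: VV[2][2]++ -> VV[2]=[0, 2, 5]
Event 7: SEND 2->0: VV[2][2]++ -> VV[2]=[0, 2, 6], msg_vec=[0, 2, 6]; VV[0]=max(VV[0],msg_vec) then VV[0][0]++ -> VV[0]=[3, 2, 6]
Event 8: LOCAL 2: VV[2][2]++ -> VV[2]=[0, 2, 7]
Event 9: SEND 2->1: VV[2][2]++ -> VV[2]=[0, 2, 8], msg_vec=[0, 2, 8]; VV[1]=max(VV[1],msg_vec) then VV[1][1]++ -> VV[1]=[0, 4, 8]
Event 10: LOCAL 0: VV[0][0]++ -> VV[0]=[4, 2, 6]
Event 4 stamp: [0, 2, 3]
Event 6 stamp: [0, 2, 5]
[0, 2, 3] <= [0, 2, 5]? True
[0, 2, 5] <= [0, 2, 3]? False
Relation: before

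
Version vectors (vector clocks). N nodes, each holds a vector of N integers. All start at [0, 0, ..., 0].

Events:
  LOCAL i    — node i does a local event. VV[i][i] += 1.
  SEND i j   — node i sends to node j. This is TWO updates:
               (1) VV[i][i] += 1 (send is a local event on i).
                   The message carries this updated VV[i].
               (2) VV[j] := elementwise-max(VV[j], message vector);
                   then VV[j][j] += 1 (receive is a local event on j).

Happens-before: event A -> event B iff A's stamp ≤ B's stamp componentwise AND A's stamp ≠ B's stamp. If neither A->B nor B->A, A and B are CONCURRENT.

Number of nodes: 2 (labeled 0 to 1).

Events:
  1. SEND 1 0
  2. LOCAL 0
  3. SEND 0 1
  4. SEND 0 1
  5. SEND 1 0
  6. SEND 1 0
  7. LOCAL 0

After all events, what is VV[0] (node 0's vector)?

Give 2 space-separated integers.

Answer: 7 5

Derivation:
Initial: VV[0]=[0, 0]
Initial: VV[1]=[0, 0]
Event 1: SEND 1->0: VV[1][1]++ -> VV[1]=[0, 1], msg_vec=[0, 1]; VV[0]=max(VV[0],msg_vec) then VV[0][0]++ -> VV[0]=[1, 1]
Event 2: LOCAL 0: VV[0][0]++ -> VV[0]=[2, 1]
Event 3: SEND 0->1: VV[0][0]++ -> VV[0]=[3, 1], msg_vec=[3, 1]; VV[1]=max(VV[1],msg_vec) then VV[1][1]++ -> VV[1]=[3, 2]
Event 4: SEND 0->1: VV[0][0]++ -> VV[0]=[4, 1], msg_vec=[4, 1]; VV[1]=max(VV[1],msg_vec) then VV[1][1]++ -> VV[1]=[4, 3]
Event 5: SEND 1->0: VV[1][1]++ -> VV[1]=[4, 4], msg_vec=[4, 4]; VV[0]=max(VV[0],msg_vec) then VV[0][0]++ -> VV[0]=[5, 4]
Event 6: SEND 1->0: VV[1][1]++ -> VV[1]=[4, 5], msg_vec=[4, 5]; VV[0]=max(VV[0],msg_vec) then VV[0][0]++ -> VV[0]=[6, 5]
Event 7: LOCAL 0: VV[0][0]++ -> VV[0]=[7, 5]
Final vectors: VV[0]=[7, 5]; VV[1]=[4, 5]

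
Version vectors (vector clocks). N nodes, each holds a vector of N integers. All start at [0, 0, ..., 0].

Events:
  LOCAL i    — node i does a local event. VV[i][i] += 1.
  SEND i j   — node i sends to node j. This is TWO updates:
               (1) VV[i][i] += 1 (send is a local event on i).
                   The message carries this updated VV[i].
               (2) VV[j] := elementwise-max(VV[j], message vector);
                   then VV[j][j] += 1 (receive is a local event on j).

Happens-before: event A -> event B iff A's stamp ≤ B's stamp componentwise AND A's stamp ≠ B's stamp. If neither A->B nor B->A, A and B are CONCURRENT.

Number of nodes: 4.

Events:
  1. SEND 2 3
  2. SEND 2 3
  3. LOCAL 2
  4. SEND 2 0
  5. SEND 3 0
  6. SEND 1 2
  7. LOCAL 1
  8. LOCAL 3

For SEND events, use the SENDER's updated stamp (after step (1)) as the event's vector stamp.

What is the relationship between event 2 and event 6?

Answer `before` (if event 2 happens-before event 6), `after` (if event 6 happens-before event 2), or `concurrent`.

Initial: VV[0]=[0, 0, 0, 0]
Initial: VV[1]=[0, 0, 0, 0]
Initial: VV[2]=[0, 0, 0, 0]
Initial: VV[3]=[0, 0, 0, 0]
Event 1: SEND 2->3: VV[2][2]++ -> VV[2]=[0, 0, 1, 0], msg_vec=[0, 0, 1, 0]; VV[3]=max(VV[3],msg_vec) then VV[3][3]++ -> VV[3]=[0, 0, 1, 1]
Event 2: SEND 2->3: VV[2][2]++ -> VV[2]=[0, 0, 2, 0], msg_vec=[0, 0, 2, 0]; VV[3]=max(VV[3],msg_vec) then VV[3][3]++ -> VV[3]=[0, 0, 2, 2]
Event 3: LOCAL 2: VV[2][2]++ -> VV[2]=[0, 0, 3, 0]
Event 4: SEND 2->0: VV[2][2]++ -> VV[2]=[0, 0, 4, 0], msg_vec=[0, 0, 4, 0]; VV[0]=max(VV[0],msg_vec) then VV[0][0]++ -> VV[0]=[1, 0, 4, 0]
Event 5: SEND 3->0: VV[3][3]++ -> VV[3]=[0, 0, 2, 3], msg_vec=[0, 0, 2, 3]; VV[0]=max(VV[0],msg_vec) then VV[0][0]++ -> VV[0]=[2, 0, 4, 3]
Event 6: SEND 1->2: VV[1][1]++ -> VV[1]=[0, 1, 0, 0], msg_vec=[0, 1, 0, 0]; VV[2]=max(VV[2],msg_vec) then VV[2][2]++ -> VV[2]=[0, 1, 5, 0]
Event 7: LOCAL 1: VV[1][1]++ -> VV[1]=[0, 2, 0, 0]
Event 8: LOCAL 3: VV[3][3]++ -> VV[3]=[0, 0, 2, 4]
Event 2 stamp: [0, 0, 2, 0]
Event 6 stamp: [0, 1, 0, 0]
[0, 0, 2, 0] <= [0, 1, 0, 0]? False
[0, 1, 0, 0] <= [0, 0, 2, 0]? False
Relation: concurrent

Answer: concurrent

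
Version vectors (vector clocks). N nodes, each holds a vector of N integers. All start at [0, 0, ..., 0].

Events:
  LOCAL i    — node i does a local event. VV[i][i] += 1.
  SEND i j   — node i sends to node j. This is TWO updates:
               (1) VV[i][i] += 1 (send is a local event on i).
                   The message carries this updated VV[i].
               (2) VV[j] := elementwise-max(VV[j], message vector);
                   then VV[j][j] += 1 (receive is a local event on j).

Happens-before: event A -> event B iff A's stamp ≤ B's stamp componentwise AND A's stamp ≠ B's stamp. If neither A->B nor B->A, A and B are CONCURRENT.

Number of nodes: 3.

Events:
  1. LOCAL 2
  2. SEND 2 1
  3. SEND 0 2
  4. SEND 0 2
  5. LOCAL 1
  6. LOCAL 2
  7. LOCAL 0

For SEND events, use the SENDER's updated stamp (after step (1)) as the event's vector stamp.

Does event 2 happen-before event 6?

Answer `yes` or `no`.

Initial: VV[0]=[0, 0, 0]
Initial: VV[1]=[0, 0, 0]
Initial: VV[2]=[0, 0, 0]
Event 1: LOCAL 2: VV[2][2]++ -> VV[2]=[0, 0, 1]
Event 2: SEND 2->1: VV[2][2]++ -> VV[2]=[0, 0, 2], msg_vec=[0, 0, 2]; VV[1]=max(VV[1],msg_vec) then VV[1][1]++ -> VV[1]=[0, 1, 2]
Event 3: SEND 0->2: VV[0][0]++ -> VV[0]=[1, 0, 0], msg_vec=[1, 0, 0]; VV[2]=max(VV[2],msg_vec) then VV[2][2]++ -> VV[2]=[1, 0, 3]
Event 4: SEND 0->2: VV[0][0]++ -> VV[0]=[2, 0, 0], msg_vec=[2, 0, 0]; VV[2]=max(VV[2],msg_vec) then VV[2][2]++ -> VV[2]=[2, 0, 4]
Event 5: LOCAL 1: VV[1][1]++ -> VV[1]=[0, 2, 2]
Event 6: LOCAL 2: VV[2][2]++ -> VV[2]=[2, 0, 5]
Event 7: LOCAL 0: VV[0][0]++ -> VV[0]=[3, 0, 0]
Event 2 stamp: [0, 0, 2]
Event 6 stamp: [2, 0, 5]
[0, 0, 2] <= [2, 0, 5]? True. Equal? False. Happens-before: True

Answer: yes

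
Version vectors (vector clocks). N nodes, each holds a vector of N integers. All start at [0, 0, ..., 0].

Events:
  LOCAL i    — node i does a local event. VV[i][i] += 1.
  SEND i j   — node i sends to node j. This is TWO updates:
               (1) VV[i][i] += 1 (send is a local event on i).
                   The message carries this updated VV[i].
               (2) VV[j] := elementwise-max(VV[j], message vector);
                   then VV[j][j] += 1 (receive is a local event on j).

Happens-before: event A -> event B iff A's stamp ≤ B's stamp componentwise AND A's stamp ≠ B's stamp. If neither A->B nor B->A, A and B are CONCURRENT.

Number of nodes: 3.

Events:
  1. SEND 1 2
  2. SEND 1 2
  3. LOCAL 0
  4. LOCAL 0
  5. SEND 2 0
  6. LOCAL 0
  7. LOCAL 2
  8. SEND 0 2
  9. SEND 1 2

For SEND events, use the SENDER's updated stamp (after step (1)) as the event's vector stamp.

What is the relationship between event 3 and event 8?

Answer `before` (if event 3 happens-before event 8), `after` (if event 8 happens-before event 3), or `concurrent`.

Answer: before

Derivation:
Initial: VV[0]=[0, 0, 0]
Initial: VV[1]=[0, 0, 0]
Initial: VV[2]=[0, 0, 0]
Event 1: SEND 1->2: VV[1][1]++ -> VV[1]=[0, 1, 0], msg_vec=[0, 1, 0]; VV[2]=max(VV[2],msg_vec) then VV[2][2]++ -> VV[2]=[0, 1, 1]
Event 2: SEND 1->2: VV[1][1]++ -> VV[1]=[0, 2, 0], msg_vec=[0, 2, 0]; VV[2]=max(VV[2],msg_vec) then VV[2][2]++ -> VV[2]=[0, 2, 2]
Event 3: LOCAL 0: VV[0][0]++ -> VV[0]=[1, 0, 0]
Event 4: LOCAL 0: VV[0][0]++ -> VV[0]=[2, 0, 0]
Event 5: SEND 2->0: VV[2][2]++ -> VV[2]=[0, 2, 3], msg_vec=[0, 2, 3]; VV[0]=max(VV[0],msg_vec) then VV[0][0]++ -> VV[0]=[3, 2, 3]
Event 6: LOCAL 0: VV[0][0]++ -> VV[0]=[4, 2, 3]
Event 7: LOCAL 2: VV[2][2]++ -> VV[2]=[0, 2, 4]
Event 8: SEND 0->2: VV[0][0]++ -> VV[0]=[5, 2, 3], msg_vec=[5, 2, 3]; VV[2]=max(VV[2],msg_vec) then VV[2][2]++ -> VV[2]=[5, 2, 5]
Event 9: SEND 1->2: VV[1][1]++ -> VV[1]=[0, 3, 0], msg_vec=[0, 3, 0]; VV[2]=max(VV[2],msg_vec) then VV[2][2]++ -> VV[2]=[5, 3, 6]
Event 3 stamp: [1, 0, 0]
Event 8 stamp: [5, 2, 3]
[1, 0, 0] <= [5, 2, 3]? True
[5, 2, 3] <= [1, 0, 0]? False
Relation: before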